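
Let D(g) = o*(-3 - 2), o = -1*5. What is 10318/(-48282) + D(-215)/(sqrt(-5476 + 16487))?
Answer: -5159/24141 + 25*sqrt(91)/1001 ≈ 0.024544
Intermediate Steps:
o = -5
D(g) = 25 (D(g) = -5*(-3 - 2) = -5*(-5) = 25)
10318/(-48282) + D(-215)/(sqrt(-5476 + 16487)) = 10318/(-48282) + 25/(sqrt(-5476 + 16487)) = 10318*(-1/48282) + 25/(sqrt(11011)) = -5159/24141 + 25/((11*sqrt(91))) = -5159/24141 + 25*(sqrt(91)/1001) = -5159/24141 + 25*sqrt(91)/1001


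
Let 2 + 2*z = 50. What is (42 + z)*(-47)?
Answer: -3102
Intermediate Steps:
z = 24 (z = -1 + (½)*50 = -1 + 25 = 24)
(42 + z)*(-47) = (42 + 24)*(-47) = 66*(-47) = -3102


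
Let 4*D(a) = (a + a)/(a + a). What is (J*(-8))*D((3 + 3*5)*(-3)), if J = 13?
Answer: -26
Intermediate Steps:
D(a) = ¼ (D(a) = ((a + a)/(a + a))/4 = ((2*a)/((2*a)))/4 = ((2*a)*(1/(2*a)))/4 = (¼)*1 = ¼)
(J*(-8))*D((3 + 3*5)*(-3)) = (13*(-8))*(¼) = -104*¼ = -26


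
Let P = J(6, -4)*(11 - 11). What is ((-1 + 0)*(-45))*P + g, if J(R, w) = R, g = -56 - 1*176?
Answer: -232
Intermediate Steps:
g = -232 (g = -56 - 176 = -232)
P = 0 (P = 6*(11 - 11) = 6*0 = 0)
((-1 + 0)*(-45))*P + g = ((-1 + 0)*(-45))*0 - 232 = -1*(-45)*0 - 232 = 45*0 - 232 = 0 - 232 = -232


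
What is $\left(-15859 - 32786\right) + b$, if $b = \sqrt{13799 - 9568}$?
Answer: $-48645 + \sqrt{4231} \approx -48580.0$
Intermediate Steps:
$b = \sqrt{4231}$ ($b = \sqrt{13799 - 9568} = \sqrt{4231} \approx 65.046$)
$\left(-15859 - 32786\right) + b = \left(-15859 - 32786\right) + \sqrt{4231} = -48645 + \sqrt{4231}$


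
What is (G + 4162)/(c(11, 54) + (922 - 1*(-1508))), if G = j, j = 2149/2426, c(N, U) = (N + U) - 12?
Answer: 10099161/6023758 ≈ 1.6766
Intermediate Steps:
c(N, U) = -12 + N + U
j = 2149/2426 (j = 2149*(1/2426) = 2149/2426 ≈ 0.88582)
G = 2149/2426 ≈ 0.88582
(G + 4162)/(c(11, 54) + (922 - 1*(-1508))) = (2149/2426 + 4162)/((-12 + 11 + 54) + (922 - 1*(-1508))) = 10099161/(2426*(53 + (922 + 1508))) = 10099161/(2426*(53 + 2430)) = (10099161/2426)/2483 = (10099161/2426)*(1/2483) = 10099161/6023758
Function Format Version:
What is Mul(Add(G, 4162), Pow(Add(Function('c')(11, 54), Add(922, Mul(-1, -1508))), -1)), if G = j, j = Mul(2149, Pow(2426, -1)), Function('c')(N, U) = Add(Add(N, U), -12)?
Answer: Rational(10099161, 6023758) ≈ 1.6766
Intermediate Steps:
Function('c')(N, U) = Add(-12, N, U)
j = Rational(2149, 2426) (j = Mul(2149, Rational(1, 2426)) = Rational(2149, 2426) ≈ 0.88582)
G = Rational(2149, 2426) ≈ 0.88582
Mul(Add(G, 4162), Pow(Add(Function('c')(11, 54), Add(922, Mul(-1, -1508))), -1)) = Mul(Add(Rational(2149, 2426), 4162), Pow(Add(Add(-12, 11, 54), Add(922, Mul(-1, -1508))), -1)) = Mul(Rational(10099161, 2426), Pow(Add(53, Add(922, 1508)), -1)) = Mul(Rational(10099161, 2426), Pow(Add(53, 2430), -1)) = Mul(Rational(10099161, 2426), Pow(2483, -1)) = Mul(Rational(10099161, 2426), Rational(1, 2483)) = Rational(10099161, 6023758)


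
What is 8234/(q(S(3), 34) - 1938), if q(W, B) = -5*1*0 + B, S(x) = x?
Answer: -4117/952 ≈ -4.3246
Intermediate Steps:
q(W, B) = B (q(W, B) = -5*0 + B = 0 + B = B)
8234/(q(S(3), 34) - 1938) = 8234/(34 - 1938) = 8234/(-1904) = 8234*(-1/1904) = -4117/952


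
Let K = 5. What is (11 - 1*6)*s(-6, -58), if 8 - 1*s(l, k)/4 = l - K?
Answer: 380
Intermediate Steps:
s(l, k) = 52 - 4*l (s(l, k) = 32 - 4*(l - 1*5) = 32 - 4*(l - 5) = 32 - 4*(-5 + l) = 32 + (20 - 4*l) = 52 - 4*l)
(11 - 1*6)*s(-6, -58) = (11 - 1*6)*(52 - 4*(-6)) = (11 - 6)*(52 + 24) = 5*76 = 380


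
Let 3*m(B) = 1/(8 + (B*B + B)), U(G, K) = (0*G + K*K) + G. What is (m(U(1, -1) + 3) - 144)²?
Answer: 269452225/12996 ≈ 20733.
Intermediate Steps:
U(G, K) = G + K² (U(G, K) = (0 + K²) + G = K² + G = G + K²)
m(B) = 1/(3*(8 + B + B²)) (m(B) = 1/(3*(8 + (B*B + B))) = 1/(3*(8 + (B² + B))) = 1/(3*(8 + (B + B²))) = 1/(3*(8 + B + B²)))
(m(U(1, -1) + 3) - 144)² = (1/(3*(8 + ((1 + (-1)²) + 3) + ((1 + (-1)²) + 3)²)) - 144)² = (1/(3*(8 + ((1 + 1) + 3) + ((1 + 1) + 3)²)) - 144)² = (1/(3*(8 + (2 + 3) + (2 + 3)²)) - 144)² = (1/(3*(8 + 5 + 5²)) - 144)² = (1/(3*(8 + 5 + 25)) - 144)² = ((⅓)/38 - 144)² = ((⅓)*(1/38) - 144)² = (1/114 - 144)² = (-16415/114)² = 269452225/12996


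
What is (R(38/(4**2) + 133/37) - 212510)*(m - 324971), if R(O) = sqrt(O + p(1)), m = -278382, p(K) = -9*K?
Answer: 128218546030 - 603353*I*sqrt(66378)/148 ≈ 1.2822e+11 - 1.0503e+6*I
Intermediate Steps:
R(O) = sqrt(-9 + O) (R(O) = sqrt(O - 9*1) = sqrt(O - 9) = sqrt(-9 + O))
(R(38/(4**2) + 133/37) - 212510)*(m - 324971) = (sqrt(-9 + (38/(4**2) + 133/37)) - 212510)*(-278382 - 324971) = (sqrt(-9 + (38/16 + 133*(1/37))) - 212510)*(-603353) = (sqrt(-9 + (38*(1/16) + 133/37)) - 212510)*(-603353) = (sqrt(-9 + (19/8 + 133/37)) - 212510)*(-603353) = (sqrt(-9 + 1767/296) - 212510)*(-603353) = (sqrt(-897/296) - 212510)*(-603353) = (I*sqrt(66378)/148 - 212510)*(-603353) = (-212510 + I*sqrt(66378)/148)*(-603353) = 128218546030 - 603353*I*sqrt(66378)/148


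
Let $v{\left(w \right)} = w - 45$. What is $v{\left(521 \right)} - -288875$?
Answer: $289351$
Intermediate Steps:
$v{\left(w \right)} = -45 + w$ ($v{\left(w \right)} = w - 45 = -45 + w$)
$v{\left(521 \right)} - -288875 = \left(-45 + 521\right) - -288875 = 476 + 288875 = 289351$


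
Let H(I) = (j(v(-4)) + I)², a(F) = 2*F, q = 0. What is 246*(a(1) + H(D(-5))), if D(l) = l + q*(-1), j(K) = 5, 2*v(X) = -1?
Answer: 492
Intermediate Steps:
v(X) = -½ (v(X) = (½)*(-1) = -½)
D(l) = l (D(l) = l + 0*(-1) = l + 0 = l)
H(I) = (5 + I)²
246*(a(1) + H(D(-5))) = 246*(2*1 + (5 - 5)²) = 246*(2 + 0²) = 246*(2 + 0) = 246*2 = 492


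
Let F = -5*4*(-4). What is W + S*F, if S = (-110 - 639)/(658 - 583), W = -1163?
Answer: -29429/15 ≈ -1961.9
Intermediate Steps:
F = 80 (F = -20*(-4) = 80)
S = -749/75 ≈ -9.9867
W + S*F = -1163 - 749/75*80 = -1163 - 11984/15 = -29429/15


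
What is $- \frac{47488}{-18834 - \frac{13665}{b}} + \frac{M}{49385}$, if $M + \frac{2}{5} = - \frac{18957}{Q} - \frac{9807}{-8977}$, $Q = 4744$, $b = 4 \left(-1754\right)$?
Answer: $\frac{500500904475996920543}{198486128183104981800} \approx 2.5216$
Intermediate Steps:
$b = -7016$
$M = - \frac{703436681}{212934440}$ ($M = - \frac{2}{5} - \left(- \frac{9807}{8977} + \frac{18957}{4744}\right) = - \frac{2}{5} - \frac{123652581}{42586888} = - \frac{703436681}{212934440} \approx -3.3035$)
$- \frac{47488}{-18834 - \frac{13665}{b}} + \frac{M}{49385} = - \frac{47488}{-18834 - \frac{13665}{-7016}} - \frac{703436681}{212934440 \cdot 49385} = - \frac{47488}{-18834 - - \frac{13665}{7016}} - \frac{703436681}{10515767319400} = - \frac{47488}{-18834 + \frac{13665}{7016}} - \frac{703436681}{10515767319400} = - \frac{47488}{- \frac{132125679}{7016}} - \frac{703436681}{10515767319400} = \left(-47488\right) \left(- \frac{7016}{132125679}\right) - \frac{703436681}{10515767319400} = \frac{47596544}{18875097} - \frac{703436681}{10515767319400} = \frac{500500904475996920543}{198486128183104981800}$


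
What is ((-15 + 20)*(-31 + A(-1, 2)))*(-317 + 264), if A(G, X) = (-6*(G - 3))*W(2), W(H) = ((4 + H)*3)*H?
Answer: -220745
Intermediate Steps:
W(H) = H*(12 + 3*H) (W(H) = (12 + 3*H)*H = H*(12 + 3*H))
A(G, X) = 648 - 216*G (A(G, X) = (-6*(G - 3))*(3*2*(4 + 2)) = (-6*(-3 + G))*(3*2*6) = -3*(-6 + 2*G)*36 = (18 - 6*G)*36 = 648 - 216*G)
((-15 + 20)*(-31 + A(-1, 2)))*(-317 + 264) = ((-15 + 20)*(-31 + (648 - 216*(-1))))*(-317 + 264) = (5*(-31 + (648 + 216)))*(-53) = (5*(-31 + 864))*(-53) = (5*833)*(-53) = 4165*(-53) = -220745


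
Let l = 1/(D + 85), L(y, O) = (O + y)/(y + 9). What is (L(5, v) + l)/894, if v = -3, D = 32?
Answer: 62/366093 ≈ 0.00016936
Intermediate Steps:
L(y, O) = (O + y)/(9 + y)
l = 1/117 (l = 1/(32 + 85) = 1/117 ≈ 0.0085470)
(L(5, v) + l)/894 = ((-3 + 5)/(9 + 5) + 1/117)/894 = (2/14 + 1/117)/894 = ((1/14)*2 + 1/117)/894 = (⅐ + 1/117)/894 = (1/894)*(124/819) = 62/366093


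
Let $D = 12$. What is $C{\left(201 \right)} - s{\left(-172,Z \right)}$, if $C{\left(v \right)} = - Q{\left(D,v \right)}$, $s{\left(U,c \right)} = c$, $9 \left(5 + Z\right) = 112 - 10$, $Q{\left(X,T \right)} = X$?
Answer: $- \frac{55}{3} \approx -18.333$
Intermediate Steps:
$Z = \frac{19}{3}$ ($Z = -5 + \frac{112 - 10}{9} = -5 + \frac{1}{9} \cdot 102 = -5 + \frac{34}{3} = \frac{19}{3} \approx 6.3333$)
$C{\left(v \right)} = -12$ ($C{\left(v \right)} = \left(-1\right) 12 = -12$)
$C{\left(201 \right)} - s{\left(-172,Z \right)} = -12 - \frac{19}{3} = - \frac{55}{3}$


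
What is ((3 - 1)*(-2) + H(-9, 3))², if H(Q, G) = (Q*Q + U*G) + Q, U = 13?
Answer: 11449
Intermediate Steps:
H(Q, G) = Q + Q² + 13*G (H(Q, G) = (Q*Q + 13*G) + Q = (Q² + 13*G) + Q = Q + Q² + 13*G)
((3 - 1)*(-2) + H(-9, 3))² = ((3 - 1)*(-2) + (-9 + (-9)² + 13*3))² = (2*(-2) + (-9 + 81 + 39))² = (-4 + 111)² = 107² = 11449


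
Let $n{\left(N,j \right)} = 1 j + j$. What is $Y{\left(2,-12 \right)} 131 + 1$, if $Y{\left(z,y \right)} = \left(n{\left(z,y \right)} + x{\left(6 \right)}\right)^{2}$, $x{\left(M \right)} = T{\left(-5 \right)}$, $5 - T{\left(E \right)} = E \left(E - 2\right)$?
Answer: $381997$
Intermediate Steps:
$T{\left(E \right)} = 5 - E \left(-2 + E\right)$ ($T{\left(E \right)} = 5 - E \left(E - 2\right) = 5 - E \left(-2 + E\right)$)
$n{\left(N,j \right)} = 2 j$ ($n{\left(N,j \right)} = j + j = 2 j$)
$x{\left(M \right)} = -30$ ($x{\left(M \right)} = 5 - \left(-5\right)^{2} + 2 \left(-5\right) = 5 - 25 - 10 = -30$)
$Y{\left(z,y \right)} = \left(-30 + 2 y\right)^{2}$ ($Y{\left(z,y \right)} = \left(2 y - 30\right)^{2} = \left(-30 + 2 y\right)^{2}$)
$Y{\left(2,-12 \right)} 131 + 1 = 4 \left(-15 - 12\right)^{2} \cdot 131 + 1 = 4 \left(-27\right)^{2} \cdot 131 + 1 = 4 \cdot 729 \cdot 131 + 1 = 2916 \cdot 131 + 1 = 381996 + 1 = 381997$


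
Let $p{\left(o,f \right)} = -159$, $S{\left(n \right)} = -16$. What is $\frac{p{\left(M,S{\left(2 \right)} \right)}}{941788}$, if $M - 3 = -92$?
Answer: $- \frac{159}{941788} \approx -0.00016883$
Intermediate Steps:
$M = -89$ ($M = 3 - 92 = -89$)
$\frac{p{\left(M,S{\left(2 \right)} \right)}}{941788} = - \frac{159}{941788}$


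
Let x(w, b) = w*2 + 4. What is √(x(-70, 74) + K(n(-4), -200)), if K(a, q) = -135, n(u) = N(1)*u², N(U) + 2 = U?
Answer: I*√271 ≈ 16.462*I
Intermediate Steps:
N(U) = -2 + U
n(u) = -u² (n(u) = (-2 + 1)*u² = -u²)
x(w, b) = 4 + 2*w (x(w, b) = 2*w + 4 = 4 + 2*w)
√(x(-70, 74) + K(n(-4), -200)) = √((4 + 2*(-70)) - 135) = √((4 - 140) - 135) = √(-136 - 135) = √(-271) = I*√271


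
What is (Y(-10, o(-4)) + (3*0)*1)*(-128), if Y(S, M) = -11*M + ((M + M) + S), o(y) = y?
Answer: -3328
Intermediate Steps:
Y(S, M) = S - 9*M (Y(S, M) = -11*M + (2*M + S) = -11*M + (S + 2*M) = S - 9*M)
(Y(-10, o(-4)) + (3*0)*1)*(-128) = ((-10 - 9*(-4)) + (3*0)*1)*(-128) = ((-10 + 36) + 0*1)*(-128) = (26 + 0)*(-128) = 26*(-128) = -3328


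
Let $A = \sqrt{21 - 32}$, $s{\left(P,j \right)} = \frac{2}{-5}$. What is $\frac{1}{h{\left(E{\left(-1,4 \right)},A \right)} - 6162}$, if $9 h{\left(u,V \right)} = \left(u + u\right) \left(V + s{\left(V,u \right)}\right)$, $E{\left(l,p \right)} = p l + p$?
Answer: $- \frac{1}{6162} \approx -0.00016229$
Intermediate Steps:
$s{\left(P,j \right)} = - \frac{2}{5}$ ($s{\left(P,j \right)} = 2 \left(- \frac{1}{5}\right) = - \frac{2}{5}$)
$E{\left(l,p \right)} = p + l p$ ($E{\left(l,p \right)} = l p + p = p + l p$)
$A = i \sqrt{11}$ ($A = \sqrt{-11} = i \sqrt{11} \approx 3.3166 i$)
$h{\left(u,V \right)} = \frac{2 u \left(- \frac{2}{5} + V\right)}{9}$ ($h{\left(u,V \right)} = \frac{\left(u + u\right) \left(V - \frac{2}{5}\right)}{9} = \frac{2 u \left(- \frac{2}{5} + V\right)}{9}$)
$\frac{1}{h{\left(E{\left(-1,4 \right)},A \right)} - 6162} = \frac{1}{\frac{2 \cdot 4 \left(1 - 1\right) \left(-2 + 5 i \sqrt{11}\right)}{45} - 6162} = \frac{1}{\frac{2 \cdot 4 \cdot 0 \left(-2 + 5 i \sqrt{11}\right)}{45} - 6162} = \frac{1}{\frac{2}{45} \cdot 0 \left(-2 + 5 i \sqrt{11}\right) - 6162} = \frac{1}{0 - 6162} = \frac{1}{-6162} = - \frac{1}{6162}$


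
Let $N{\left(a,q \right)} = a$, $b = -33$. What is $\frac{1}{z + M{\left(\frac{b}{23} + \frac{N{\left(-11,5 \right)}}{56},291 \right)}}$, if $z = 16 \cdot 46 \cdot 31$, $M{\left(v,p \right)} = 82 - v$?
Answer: $\frac{1288}{29494725} \approx 4.3669 \cdot 10^{-5}$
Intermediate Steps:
$z = 22816$ ($z = 736 \cdot 31 = 22816$)
$\frac{1}{z + M{\left(\frac{b}{23} + \frac{N{\left(-11,5 \right)}}{56},291 \right)}} = \frac{1}{22816 - \left(-82 - \frac{33}{23} - \frac{11}{56}\right)} = \frac{1}{22816 + \left(82 - \left(- \frac{33}{23} - \frac{11}{56}\right)\right)} = \frac{1}{22816 + \left(82 - - \frac{2101}{1288}\right)} = \frac{1}{22816 + \left(82 + \frac{2101}{1288}\right)} = \frac{1}{22816 + \frac{107717}{1288}} = \frac{1}{\frac{29494725}{1288}} = \frac{1288}{29494725}$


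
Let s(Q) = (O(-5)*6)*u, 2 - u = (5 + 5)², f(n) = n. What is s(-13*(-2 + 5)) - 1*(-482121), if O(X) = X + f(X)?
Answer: 488001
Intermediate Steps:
u = -98 (u = 2 - (5 + 5)² = 2 - 1*10² = 2 - 1*100 = 2 - 100 = -98)
O(X) = 2*X (O(X) = X + X = 2*X)
s(Q) = 5880 (s(Q) = ((2*(-5))*6)*(-98) = -10*6*(-98) = -60*(-98) = 5880)
s(-13*(-2 + 5)) - 1*(-482121) = 5880 - 1*(-482121) = 5880 + 482121 = 488001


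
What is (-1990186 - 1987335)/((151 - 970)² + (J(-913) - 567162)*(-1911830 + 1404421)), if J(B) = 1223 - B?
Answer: -3977521/286699948395 ≈ -1.3873e-5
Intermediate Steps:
(-1990186 - 1987335)/((151 - 970)² + (J(-913) - 567162)*(-1911830 + 1404421)) = (-1990186 - 1987335)/((151 - 970)² + ((1223 - 1*(-913)) - 567162)*(-1911830 + 1404421)) = -3977521/((-819)² + ((1223 + 913) - 567162)*(-507409)) = -3977521/(670761 + (2136 - 567162)*(-507409)) = -3977521/(670761 - 565026*(-507409)) = -3977521/(670761 + 286699277634) = -3977521/286699948395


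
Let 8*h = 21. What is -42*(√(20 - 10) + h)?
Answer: -441/4 - 42*√10 ≈ -243.07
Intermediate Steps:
h = 21/8 (h = (⅛)*21 = 21/8 ≈ 2.6250)
-42*(√(20 - 10) + h) = -42*(√(20 - 10) + 21/8) = -42*(√10 + 21/8) = -42*(21/8 + √10) = -441/4 - 42*√10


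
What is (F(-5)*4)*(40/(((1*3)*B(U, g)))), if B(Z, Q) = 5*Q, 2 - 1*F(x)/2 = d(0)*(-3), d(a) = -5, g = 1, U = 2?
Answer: -832/3 ≈ -277.33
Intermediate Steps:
F(x) = -26 (F(x) = 4 - (-10)*(-3) = 4 - 2*15 = 4 - 30 = -26)
(F(-5)*4)*(40/(((1*3)*B(U, g)))) = (-26*4)*(40/(((1*3)*(5*1)))) = -4160/(3*5) = -4160/15 = -104*8/3 = -832/3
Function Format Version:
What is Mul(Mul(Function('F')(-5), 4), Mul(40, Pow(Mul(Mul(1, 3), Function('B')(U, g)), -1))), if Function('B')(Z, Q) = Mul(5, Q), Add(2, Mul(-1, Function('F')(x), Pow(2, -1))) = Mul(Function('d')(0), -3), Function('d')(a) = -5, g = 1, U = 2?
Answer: Rational(-832, 3) ≈ -277.33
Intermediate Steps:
Function('F')(x) = -26 (Function('F')(x) = Add(4, Mul(-2, Mul(-5, -3))) = Add(4, Mul(-2, 15)) = Add(4, -30) = -26)
Mul(Mul(Function('F')(-5), 4), Mul(40, Pow(Mul(Mul(1, 3), Function('B')(U, g)), -1))) = Mul(Mul(-26, 4), Mul(40, Pow(Mul(Mul(1, 3), Mul(5, 1)), -1))) = Mul(-104, Mul(40, Pow(Mul(3, 5), -1))) = Mul(-104, Mul(40, Pow(15, -1))) = Mul(-104, Mul(40, Rational(1, 15))) = Mul(-104, Rational(8, 3)) = Rational(-832, 3)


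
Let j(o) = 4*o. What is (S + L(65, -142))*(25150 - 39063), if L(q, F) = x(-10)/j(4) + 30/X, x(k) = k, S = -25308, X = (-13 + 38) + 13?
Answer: 53520403183/152 ≈ 3.5211e+8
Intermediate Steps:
X = 38 (X = 25 + 13 = 38)
L(q, F) = 25/152 (L(q, F) = -10/(4*4) + 30/38 = -10/16 + 30*(1/38) = -10*1/16 + 15/19 = -5/8 + 15/19 = 25/152)
(S + L(65, -142))*(25150 - 39063) = (-25308 + 25/152)*(25150 - 39063) = -3846791/152*(-13913) = 53520403183/152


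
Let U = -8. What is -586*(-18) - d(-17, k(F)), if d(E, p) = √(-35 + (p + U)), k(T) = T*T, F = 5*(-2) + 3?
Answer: 10548 - √6 ≈ 10546.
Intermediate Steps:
F = -7 (F = -10 + 3 = -7)
k(T) = T²
d(E, p) = √(-43 + p) (d(E, p) = √(-35 + (p - 8)) = √(-35 + (-8 + p)) = √(-43 + p))
-586*(-18) - d(-17, k(F)) = -586*(-18) - √(-43 + (-7)²) = 10548 - √(-43 + 49) = 10548 - √6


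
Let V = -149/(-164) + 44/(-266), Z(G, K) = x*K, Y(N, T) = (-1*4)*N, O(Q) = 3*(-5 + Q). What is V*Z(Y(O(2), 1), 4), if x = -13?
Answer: -210717/5453 ≈ -38.642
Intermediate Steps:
O(Q) = -15 + 3*Q
Y(N, T) = -4*N
Z(G, K) = -13*K
V = 16209/21812 (V = -149*(-1/164) + 44*(-1/266) = 149/164 - 22/133 = 16209/21812 ≈ 0.74312)
V*Z(Y(O(2), 1), 4) = 16209*(-13*4)/21812 = (16209/21812)*(-52) = -210717/5453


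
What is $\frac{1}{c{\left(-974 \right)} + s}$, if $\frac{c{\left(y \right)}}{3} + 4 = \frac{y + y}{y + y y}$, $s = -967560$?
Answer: $- \frac{973}{941447562} \approx -1.0335 \cdot 10^{-6}$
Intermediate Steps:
$c{\left(y \right)} = -12 + \frac{6 y}{y + y^{2}}$ ($c{\left(y \right)} = -12 + 3 \frac{y + y}{y + y y} = -12 + 3 \frac{2 y}{y + y^{2}} = -12 + \frac{6 y}{y + y^{2}}$)
$\frac{1}{c{\left(-974 \right)} + s} = \frac{1}{\frac{6 \left(-1 - -1948\right)}{1 - 974} - 967560} = \frac{1}{\frac{6 \left(-1 + 1948\right)}{-973} - 967560} = \frac{1}{6 \left(- \frac{1}{973}\right) 1947 - 967560} = \frac{1}{- \frac{11682}{973} - 967560} = \frac{1}{- \frac{941447562}{973}} = - \frac{973}{941447562}$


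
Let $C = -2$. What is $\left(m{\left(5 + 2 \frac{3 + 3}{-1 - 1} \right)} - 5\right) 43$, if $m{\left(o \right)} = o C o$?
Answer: $-301$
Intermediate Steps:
$m{\left(o \right)} = - 2 o^{2}$ ($m{\left(o \right)} = o \left(-2\right) o = - 2 o o = - 2 o^{2}$)
$\left(m{\left(5 + 2 \frac{3 + 3}{-1 - 1} \right)} - 5\right) 43 = \left(- 2 \left(5 + 2 \frac{3 + 3}{-1 - 1}\right)^{2} - 5\right) 43 = \left(- 2 \left(5 + 2 \frac{6}{-1 + \left(-2 + 1\right)}\right)^{2} - 5\right) 43 = \left(- 2 \left(5 + 2 \frac{6}{-1 - 1}\right)^{2} - 5\right) 43 = \left(- 2 \left(5 + 2 \frac{6}{-2}\right)^{2} - 5\right) 43 = \left(- 2 \left(5 + 2 \cdot 6 \left(- \frac{1}{2}\right)\right)^{2} - 5\right) 43 = \left(- 2 \left(5 + 2 \left(-3\right)\right)^{2} - 5\right) 43 = \left(- 2 \left(5 - 6\right)^{2} - 5\right) 43 = \left(- 2 \left(-1\right)^{2} - 5\right) 43 = \left(\left(-2\right) 1 - 5\right) 43 = \left(-2 - 5\right) 43 = \left(-7\right) 43 = -301$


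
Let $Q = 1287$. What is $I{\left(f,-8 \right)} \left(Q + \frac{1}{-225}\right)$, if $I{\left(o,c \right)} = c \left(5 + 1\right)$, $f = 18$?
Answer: $- \frac{4633184}{75} \approx -61776.0$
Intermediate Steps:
$I{\left(o,c \right)} = 6 c$ ($I{\left(o,c \right)} = c 6 = 6 c$)
$I{\left(f,-8 \right)} \left(Q + \frac{1}{-225}\right) = 6 \left(-8\right) \left(1287 + \frac{1}{-225}\right) = - 48 \left(1287 - \frac{1}{225}\right) = \left(-48\right) \frac{289574}{225} = - \frac{4633184}{75}$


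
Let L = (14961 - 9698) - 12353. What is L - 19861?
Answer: -26951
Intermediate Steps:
L = -7090 (L = 5263 - 12353 = -7090)
L - 19861 = -7090 - 19861 = -26951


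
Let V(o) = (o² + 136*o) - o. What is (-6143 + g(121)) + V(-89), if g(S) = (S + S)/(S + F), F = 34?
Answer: -1586493/155 ≈ -10235.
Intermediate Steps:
g(S) = 2*S/(34 + S) (g(S) = (S + S)/(S + 34) = (2*S)/(34 + S) = 2*S/(34 + S))
V(o) = o² + 135*o
(-6143 + g(121)) + V(-89) = (-6143 + 2*121/(34 + 121)) - 89*(135 - 89) = (-6143 + 2*121/155) - 89*46 = (-6143 + 2*121*(1/155)) - 4094 = (-6143 + 242/155) - 4094 = -951923/155 - 4094 = -1586493/155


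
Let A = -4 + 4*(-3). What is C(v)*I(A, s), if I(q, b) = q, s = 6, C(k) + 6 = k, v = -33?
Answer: 624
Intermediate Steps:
C(k) = -6 + k
A = -16 (A = -4 - 12 = -16)
C(v)*I(A, s) = (-6 - 33)*(-16) = -39*(-16) = 624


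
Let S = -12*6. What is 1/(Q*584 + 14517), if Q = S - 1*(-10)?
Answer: -1/21691 ≈ -4.6102e-5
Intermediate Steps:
S = -72
Q = -62 (Q = -72 - 1*(-10) = -72 + 10 = -62)
1/(Q*584 + 14517) = 1/(-62*584 + 14517) = 1/(-36208 + 14517) = 1/(-21691) = -1/21691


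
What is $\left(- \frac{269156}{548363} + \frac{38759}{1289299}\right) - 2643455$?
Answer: $- \frac{1868933234428580462}{707003867537} \approx -2.6435 \cdot 10^{6}$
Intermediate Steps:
$\left(- \frac{269156}{548363} + \frac{38759}{1289299}\right) - 2643455 = - \frac{325768560127}{707003867537} - 2643455 = - \frac{1868933234428580462}{707003867537}$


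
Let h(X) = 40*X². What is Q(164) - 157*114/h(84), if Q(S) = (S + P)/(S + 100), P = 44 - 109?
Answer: 14657/47040 ≈ 0.31159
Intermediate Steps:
P = -65
Q(S) = (-65 + S)/(100 + S) (Q(S) = (S - 65)/(S + 100) = (-65 + S)/(100 + S))
Q(164) - 157*114/h(84) = (-65 + 164)/(100 + 164) - 157*114/(40*84²) = 99/264 - 17898/(40*7056) = (1/264)*99 - 17898/282240 = 3/8 - 17898/282240 = 3/8 - 1*2983/47040 = 3/8 - 2983/47040 = 14657/47040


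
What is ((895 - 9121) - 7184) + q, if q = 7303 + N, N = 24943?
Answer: 16836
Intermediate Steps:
q = 32246 (q = 7303 + 24943 = 32246)
((895 - 9121) - 7184) + q = ((895 - 9121) - 7184) + 32246 = (-8226 - 7184) + 32246 = -15410 + 32246 = 16836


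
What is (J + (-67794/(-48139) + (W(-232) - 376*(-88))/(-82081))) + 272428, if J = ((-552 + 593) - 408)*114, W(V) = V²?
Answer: 911131015695356/3951297259 ≈ 2.3059e+5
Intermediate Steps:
J = -41838 (J = (41 - 408)*114 = -367*114 = -41838)
(J + (-67794/(-48139) + (W(-232) - 376*(-88))/(-82081))) + 272428 = (-41838 + (-67794/(-48139) + ((-232)² - 376*(-88))/(-82081))) + 272428 = (-41838 + (-67794*(-1/48139) + (53824 + 33088)*(-1/82081))) + 272428 = (-41838 + (67794/48139 + 86912*(-1/82081))) + 272428 = (-41838 + (67794/48139 - 86912/82081)) + 272428 = (-41838 + 1380742546/3951297259) + 272428 = -165312993979496/3951297259 + 272428 = 911131015695356/3951297259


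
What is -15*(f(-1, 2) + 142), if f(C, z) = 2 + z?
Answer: -2190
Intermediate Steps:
-15*(f(-1, 2) + 142) = -15*((2 + 2) + 142) = -15*(4 + 142) = -15*146 = -2190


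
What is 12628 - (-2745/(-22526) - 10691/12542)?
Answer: 891970686863/70630273 ≈ 12629.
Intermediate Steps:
12628 - (-2745/(-22526) - 10691/12542) = 12628 - (-2745*(-1/22526) - 10691*1/12542) = 12628 - (2745/22526 - 10691/12542) = 12628 - 1*(-51599419/70630273) = 12628 + 51599419/70630273 = 891970686863/70630273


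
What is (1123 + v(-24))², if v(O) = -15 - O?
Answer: 1281424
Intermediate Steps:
(1123 + v(-24))² = (1123 + (-15 - 1*(-24)))² = (1123 + (-15 + 24))² = (1123 + 9)² = 1132² = 1281424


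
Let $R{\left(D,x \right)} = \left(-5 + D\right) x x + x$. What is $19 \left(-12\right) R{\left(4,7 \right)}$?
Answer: $9576$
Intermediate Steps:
$R{\left(D,x \right)} = x + x^{2} \left(-5 + D\right)$ ($R{\left(D,x \right)} = x \left(-5 + D\right) x + x = x^{2} \left(-5 + D\right) + x = x + x^{2} \left(-5 + D\right)$)
$19 \left(-12\right) R{\left(4,7 \right)} = 19 \left(-12\right) 7 \left(1 - 35 + 4 \cdot 7\right) = - 228 \cdot 7 \left(1 - 35 + 28\right) = - 228 \cdot 7 \left(-6\right) = \left(-228\right) \left(-42\right) = 9576$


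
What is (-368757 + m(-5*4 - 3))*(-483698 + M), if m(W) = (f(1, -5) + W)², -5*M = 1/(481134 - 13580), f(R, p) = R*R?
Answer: 416433781319502853/2337770 ≈ 1.7813e+11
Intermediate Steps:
f(R, p) = R²
M = -1/2337770 (M = -1/(5*(481134 - 13580)) = -⅕/467554 = -⅕*1/467554 = -1/2337770 ≈ -4.2776e-7)
m(W) = (1 + W)² (m(W) = (1² + W)² = (1 + W)²)
(-368757 + m(-5*4 - 3))*(-483698 + M) = (-368757 + (1 + (-5*4 - 3))²)*(-483698 - 1/2337770) = (-368757 + (1 + (-20 - 3))²)*(-1130774673461/2337770) = (-368757 + (1 - 23)²)*(-1130774673461/2337770) = (-368757 + (-22)²)*(-1130774673461/2337770) = (-368757 + 484)*(-1130774673461/2337770) = -368273*(-1130774673461/2337770) = 416433781319502853/2337770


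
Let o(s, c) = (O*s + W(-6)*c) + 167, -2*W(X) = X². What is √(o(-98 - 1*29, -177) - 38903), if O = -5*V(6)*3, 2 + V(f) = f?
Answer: 7*I*√570 ≈ 167.12*I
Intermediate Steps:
V(f) = -2 + f
O = -60 (O = -5*(-2 + 6)*3 = -5*4*3 = -20*3 = -60)
W(X) = -X²/2
o(s, c) = 167 - 60*s - 18*c (o(s, c) = (-60*s + (-½*(-6)²)*c) + 167 = (-60*s + (-½*36)*c) + 167 = (-60*s - 18*c) + 167 = 167 - 60*s - 18*c)
√(o(-98 - 1*29, -177) - 38903) = √((167 - 60*(-98 - 1*29) - 18*(-177)) - 38903) = √((167 - 60*(-98 - 29) + 3186) - 38903) = √((167 - 60*(-127) + 3186) - 38903) = √((167 + 7620 + 3186) - 38903) = √(10973 - 38903) = √(-27930) = 7*I*√570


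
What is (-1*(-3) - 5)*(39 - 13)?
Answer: -52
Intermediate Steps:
(-1*(-3) - 5)*(39 - 13) = (3 - 5)*26 = -2*26 = -52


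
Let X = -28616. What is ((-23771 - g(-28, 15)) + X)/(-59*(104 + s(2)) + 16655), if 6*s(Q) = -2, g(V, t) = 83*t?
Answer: -1257/247 ≈ -5.0891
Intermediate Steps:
s(Q) = -⅓ (s(Q) = (⅙)*(-2) = -⅓)
((-23771 - g(-28, 15)) + X)/(-59*(104 + s(2)) + 16655) = ((-23771 - 83*15) - 28616)/(-59*(104 - ⅓) + 16655) = ((-23771 - 1*1245) - 28616)/(-59*311/3 + 16655) = ((-23771 - 1245) - 28616)/(-18349/3 + 16655) = (-25016 - 28616)/(31616/3) = -53632*3/31616 = -1257/247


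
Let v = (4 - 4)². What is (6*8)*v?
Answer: 0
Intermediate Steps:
v = 0 (v = 0² = 0)
(6*8)*v = (6*8)*0 = 48*0 = 0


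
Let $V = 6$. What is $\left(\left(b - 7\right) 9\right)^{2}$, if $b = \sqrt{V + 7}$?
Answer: $5022 - 1134 \sqrt{13} \approx 933.3$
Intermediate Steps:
$b = \sqrt{13}$ ($b = \sqrt{6 + 7} = \sqrt{13} \approx 3.6056$)
$\left(\left(b - 7\right) 9\right)^{2} = \left(\left(\sqrt{13} - 7\right) 9\right)^{2} = \left(\left(-7 + \sqrt{13}\right) 9\right)^{2} = \left(-63 + 9 \sqrt{13}\right)^{2}$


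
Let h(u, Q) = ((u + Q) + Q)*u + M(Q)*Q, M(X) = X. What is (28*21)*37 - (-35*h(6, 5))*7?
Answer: 51401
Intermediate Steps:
h(u, Q) = Q² + u*(u + 2*Q) (h(u, Q) = ((u + Q) + Q)*u + Q*Q = ((Q + u) + Q)*u + Q² = (u + 2*Q)*u + Q² = u*(u + 2*Q) + Q² = Q² + u*(u + 2*Q))
(28*21)*37 - (-35*h(6, 5))*7 = (28*21)*37 - (-35*(5² + 6² + 2*5*6))*7 = 588*37 - (-35*(25 + 36 + 60))*7 = 21756 - (-35*121)*7 = 21756 - (-4235)*7 = 21756 - 1*(-29645) = 21756 + 29645 = 51401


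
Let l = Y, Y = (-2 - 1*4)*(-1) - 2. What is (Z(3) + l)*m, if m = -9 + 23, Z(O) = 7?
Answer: 154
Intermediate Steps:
Y = 4 (Y = (-2 - 4)*(-1) - 2 = -6*(-1) - 2 = 6 - 2 = 4)
m = 14
l = 4
(Z(3) + l)*m = (7 + 4)*14 = 11*14 = 154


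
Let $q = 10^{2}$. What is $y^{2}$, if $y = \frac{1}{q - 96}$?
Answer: $\frac{1}{16} \approx 0.0625$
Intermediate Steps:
$q = 100$
$y = \frac{1}{4}$ ($y = \frac{1}{100 - 96} = \frac{1}{4} \approx 0.25$)
$y^{2} = \left(\frac{1}{4}\right)^{2} = \frac{1}{16}$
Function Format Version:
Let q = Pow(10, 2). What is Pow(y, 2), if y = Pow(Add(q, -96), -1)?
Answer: Rational(1, 16) ≈ 0.062500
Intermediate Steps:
q = 100
y = Rational(1, 4) (y = Pow(Add(100, -96), -1) = Pow(4, -1) = Rational(1, 4) ≈ 0.25000)
Pow(y, 2) = Pow(Rational(1, 4), 2) = Rational(1, 16)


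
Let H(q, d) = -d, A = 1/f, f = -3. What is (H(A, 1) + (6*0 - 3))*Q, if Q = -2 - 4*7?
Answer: 120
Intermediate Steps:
A = -⅓ (A = 1/(-3) = -⅓ ≈ -0.33333)
Q = -30 (Q = -2 - 28 = -30)
(H(A, 1) + (6*0 - 3))*Q = (-1*1 + (6*0 - 3))*(-30) = (-1 + (0 - 3))*(-30) = (-1 - 3)*(-30) = -4*(-30) = 120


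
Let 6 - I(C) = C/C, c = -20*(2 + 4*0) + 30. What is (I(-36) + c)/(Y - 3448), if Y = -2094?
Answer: 5/5542 ≈ 0.00090220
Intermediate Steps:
c = -10 (c = -20*(2 + 0) + 30 = -20*2 + 30 = -40 + 30 = -10)
I(C) = 5 (I(C) = 6 - C/C = 6 - 1*1 = 6 - 1 = 5)
(I(-36) + c)/(Y - 3448) = (5 - 10)/(-2094 - 3448) = -5/(-5542) = -5*(-1/5542) = 5/5542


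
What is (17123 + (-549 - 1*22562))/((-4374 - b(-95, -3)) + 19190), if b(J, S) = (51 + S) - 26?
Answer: -2994/7397 ≈ -0.40476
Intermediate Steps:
b(J, S) = 25 + S
(17123 + (-549 - 1*22562))/((-4374 - b(-95, -3)) + 19190) = (17123 + (-549 - 1*22562))/((-4374 - (25 - 3)) + 19190) = (17123 + (-549 - 22562))/((-4374 - 1*22) + 19190) = (17123 - 23111)/((-4374 - 22) + 19190) = -5988/(-4396 + 19190) = -5988/14794 = -5988*1/14794 = -2994/7397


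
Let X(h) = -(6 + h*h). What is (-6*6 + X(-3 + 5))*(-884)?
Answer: 40664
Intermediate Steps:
X(h) = -6 - h² (X(h) = -(6 + h²) = -6 - h²)
(-6*6 + X(-3 + 5))*(-884) = (-6*6 + (-6 - (-3 + 5)²))*(-884) = (-36 + (-6 - 1*2²))*(-884) = (-36 + (-6 - 1*4))*(-884) = (-36 + (-6 - 4))*(-884) = (-36 - 10)*(-884) = -46*(-884) = 40664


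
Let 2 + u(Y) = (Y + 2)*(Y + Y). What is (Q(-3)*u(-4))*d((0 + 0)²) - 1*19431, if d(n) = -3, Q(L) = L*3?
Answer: -19053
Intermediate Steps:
u(Y) = -2 + 2*Y*(2 + Y) (u(Y) = -2 + (Y + 2)*(Y + Y) = -2 + (2 + Y)*(2*Y) = -2 + 2*Y*(2 + Y))
Q(L) = 3*L
(Q(-3)*u(-4))*d((0 + 0)²) - 1*19431 = ((3*(-3))*(-2 + 2*(-4)² + 4*(-4)))*(-3) - 1*19431 = -9*(-2 + 2*16 - 16)*(-3) - 19431 = -9*(-2 + 32 - 16)*(-3) - 19431 = -9*14*(-3) - 19431 = -126*(-3) - 19431 = 378 - 19431 = -19053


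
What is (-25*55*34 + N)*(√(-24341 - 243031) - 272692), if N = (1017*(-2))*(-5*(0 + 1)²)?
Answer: 9975073360 - 219480*I*√7427 ≈ 9.9751e+9 - 1.8915e+7*I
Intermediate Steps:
N = 10170 (N = -(-10170)*1² = -(-10170) = -2034*(-5) = 10170)
(-25*55*34 + N)*(√(-24341 - 243031) - 272692) = (-25*55*34 + 10170)*(√(-24341 - 243031) - 272692) = (-1375*34 + 10170)*(√(-267372) - 272692) = (-46750 + 10170)*(6*I*√7427 - 272692) = -36580*(-272692 + 6*I*√7427) = 9975073360 - 219480*I*√7427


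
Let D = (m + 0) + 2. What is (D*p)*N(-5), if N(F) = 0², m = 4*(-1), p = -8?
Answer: 0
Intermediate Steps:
m = -4
N(F) = 0
D = -2 (D = (-4 + 0) + 2 = -4 + 2 = -2)
(D*p)*N(-5) = -2*(-8)*0 = 16*0 = 0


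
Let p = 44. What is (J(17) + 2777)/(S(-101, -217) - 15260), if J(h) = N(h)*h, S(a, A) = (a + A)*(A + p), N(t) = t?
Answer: 1533/19877 ≈ 0.077124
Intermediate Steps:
S(a, A) = (44 + A)*(A + a) (S(a, A) = (a + A)*(A + 44) = (A + a)*(44 + A) = (44 + A)*(A + a))
J(h) = h**2 (J(h) = h*h = h**2)
(J(17) + 2777)/(S(-101, -217) - 15260) = (17**2 + 2777)/(((-217)**2 + 44*(-217) + 44*(-101) - 217*(-101)) - 15260) = (289 + 2777)/((47089 - 9548 - 4444 + 21917) - 15260) = 3066/(55014 - 15260) = 3066/39754 = 3066*(1/39754) = 1533/19877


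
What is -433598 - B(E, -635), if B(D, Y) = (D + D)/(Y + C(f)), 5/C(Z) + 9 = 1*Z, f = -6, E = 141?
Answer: -413218471/953 ≈ -4.3360e+5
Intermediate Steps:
C(Z) = 5/(-9 + Z) (C(Z) = 5/(-9 + 1*Z) = 5/(-9 + Z))
B(D, Y) = 2*D/(-⅓ + Y) (B(D, Y) = (D + D)/(Y + 5/(-9 - 6)) = (2*D)/(Y + 5/(-15)) = (2*D)/(Y + 5*(-1/15)) = (2*D)/(Y - ⅓) = (2*D)/(-⅓ + Y) = 2*D/(-⅓ + Y))
-433598 - B(E, -635) = -433598 - 6*141/(-1 + 3*(-635)) = -433598 - 6*141/(-1 - 1905) = -433598 - 6*141/(-1906) = -433598 - 6*141*(-1)/1906 = -433598 - 1*(-423/953) = -433598 + 423/953 = -413218471/953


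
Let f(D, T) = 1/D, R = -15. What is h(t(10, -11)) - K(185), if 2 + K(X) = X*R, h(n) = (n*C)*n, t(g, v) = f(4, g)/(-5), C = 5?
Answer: 222161/80 ≈ 2777.0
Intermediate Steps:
t(g, v) = -1/20 (t(g, v) = 1/(4*(-5)) = (¼)*(-⅕) = -1/20)
h(n) = 5*n² (h(n) = (n*5)*n = (5*n)*n = 5*n²)
K(X) = -2 - 15*X (K(X) = -2 + X*(-15) = -2 - 15*X)
h(t(10, -11)) - K(185) = 5*(-1/20)² - (-2 - 15*185) = 5*(1/400) - (-2 - 2775) = 1/80 - 1*(-2777) = 1/80 + 2777 = 222161/80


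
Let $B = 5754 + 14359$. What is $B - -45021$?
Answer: $65134$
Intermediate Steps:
$B = 20113$
$B - -45021 = 20113 - -45021 = 20113 + 45021 = 65134$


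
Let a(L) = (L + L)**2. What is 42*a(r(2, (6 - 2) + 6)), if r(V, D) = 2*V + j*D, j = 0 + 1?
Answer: 32928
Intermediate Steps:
j = 1
r(V, D) = D + 2*V (r(V, D) = 2*V + 1*D = 2*V + D = D + 2*V)
a(L) = 4*L**2 (a(L) = (2*L)**2 = 4*L**2)
42*a(r(2, (6 - 2) + 6)) = 42*(4*(((6 - 2) + 6) + 2*2)**2) = 42*(4*((4 + 6) + 4)**2) = 42*(4*(10 + 4)**2) = 42*(4*14**2) = 42*(4*196) = 42*784 = 32928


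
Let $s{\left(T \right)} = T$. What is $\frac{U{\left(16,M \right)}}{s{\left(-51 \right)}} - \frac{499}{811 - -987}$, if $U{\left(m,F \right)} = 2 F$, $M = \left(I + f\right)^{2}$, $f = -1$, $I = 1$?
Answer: $- \frac{499}{1798} \approx -0.27753$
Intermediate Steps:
$M = 0$ ($M = \left(1 - 1\right)^{2} = 0^{2} = 0$)
$\frac{U{\left(16,M \right)}}{s{\left(-51 \right)}} - \frac{499}{811 - -987} = \frac{2 \cdot 0}{-51} - \frac{499}{811 - -987} = 0 \left(- \frac{1}{51}\right) - \frac{499}{811 + 987} = 0 - \frac{499}{1798} = - \frac{499}{1798}$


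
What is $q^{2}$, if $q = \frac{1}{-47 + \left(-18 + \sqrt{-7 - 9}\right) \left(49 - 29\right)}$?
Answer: $\frac{159249}{29600858401} + \frac{65120 i}{29600858401} \approx 5.3799 \cdot 10^{-6} + 2.1999 \cdot 10^{-6} i$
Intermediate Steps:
$q = \frac{-407 - 80 i}{172049}$ ($q = \frac{1}{-47 + \left(-18 + \sqrt{-16}\right) 20} = \frac{1}{-47 + \left(-18 + 4 i\right) 20} = \frac{1}{-47 - \left(360 - 80 i\right)} = \frac{1}{-407 + 80 i} = \frac{-407 - 80 i}{172049} \approx -0.0023656 - 0.00046498 i$)
$q^{2} = \left(- \frac{407}{172049} - \frac{80 i}{172049}\right)^{2}$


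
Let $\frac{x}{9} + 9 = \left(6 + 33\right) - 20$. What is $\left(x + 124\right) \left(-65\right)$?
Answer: $-13910$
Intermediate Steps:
$x = 90$ ($x = -81 + 9 \left(\left(6 + 33\right) - 20\right) = -81 + 9 \left(39 - 20\right) = -81 + 9 \cdot 19 = -81 + 171 = 90$)
$\left(x + 124\right) \left(-65\right) = \left(90 + 124\right) \left(-65\right) = 214 \left(-65\right) = -13910$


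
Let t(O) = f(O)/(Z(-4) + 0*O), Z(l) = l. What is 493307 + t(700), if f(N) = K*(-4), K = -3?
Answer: 493304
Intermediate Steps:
f(N) = 12 (f(N) = -3*(-4) = 12)
t(O) = -3 (t(O) = 12/(-4 + 0*O) = 12/(-4 + 0) = 12/(-4) = 12*(-¼) = -3)
493307 + t(700) = 493307 - 3 = 493304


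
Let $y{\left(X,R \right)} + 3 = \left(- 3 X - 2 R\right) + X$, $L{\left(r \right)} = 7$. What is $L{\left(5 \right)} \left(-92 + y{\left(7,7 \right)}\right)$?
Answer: $-861$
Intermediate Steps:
$y{\left(X,R \right)} = -3 - 2 R - 2 X$ ($y{\left(X,R \right)} = -3 + \left(\left(- 3 X - 2 R\right) + X\right) = -3 - \left(2 R + 2 X\right) = -3 - 2 R - 2 X$)
$L{\left(5 \right)} \left(-92 + y{\left(7,7 \right)}\right) = 7 \left(-92 - 31\right) = 7 \left(-123\right) = -861$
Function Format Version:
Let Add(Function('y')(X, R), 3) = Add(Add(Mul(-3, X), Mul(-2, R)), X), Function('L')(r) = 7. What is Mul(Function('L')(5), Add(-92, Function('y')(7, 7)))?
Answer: -861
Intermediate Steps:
Function('y')(X, R) = Add(-3, Mul(-2, R), Mul(-2, X)) (Function('y')(X, R) = Add(-3, Add(Add(Mul(-3, X), Mul(-2, R)), X)) = Add(-3, Add(Mul(-2, R), Mul(-2, X))) = Add(-3, Mul(-2, R), Mul(-2, X)))
Mul(Function('L')(5), Add(-92, Function('y')(7, 7))) = Mul(7, Add(-92, Add(-3, Mul(-2, 7), Mul(-2, 7)))) = Mul(7, Add(-92, Add(-3, -14, -14))) = Mul(7, Add(-92, -31)) = Mul(7, -123) = -861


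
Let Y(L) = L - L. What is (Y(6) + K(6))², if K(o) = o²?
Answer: 1296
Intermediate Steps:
Y(L) = 0
(Y(6) + K(6))² = (0 + 6²)² = (0 + 36)² = 36² = 1296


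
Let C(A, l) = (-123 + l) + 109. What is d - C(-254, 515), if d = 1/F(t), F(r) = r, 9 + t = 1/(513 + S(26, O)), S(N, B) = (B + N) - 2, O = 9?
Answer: -2461959/4913 ≈ -501.11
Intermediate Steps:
S(N, B) = -2 + B + N
t = -4913/546 (t = -9 + 1/(513 + (-2 + 9 + 26)) = -9 + 1/(513 + 33) = -9 + 1/546 = -4913/546 ≈ -8.9982)
C(A, l) = -14 + l
d = -546/4913 (d = 1/(-4913/546) = -546/4913 ≈ -0.11113)
d - C(-254, 515) = -546/4913 - (-14 + 515) = -546/4913 - 1*501 = -546/4913 - 501 = -2461959/4913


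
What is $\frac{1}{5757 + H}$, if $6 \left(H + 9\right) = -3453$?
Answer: $\frac{2}{10345} \approx 0.00019333$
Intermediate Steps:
$H = - \frac{1169}{2}$ ($H = -9 + \frac{1}{6} \left(-3453\right) = -9 - \frac{1151}{2} = - \frac{1169}{2} \approx -584.5$)
$\frac{1}{5757 + H} = \frac{1}{5757 - \frac{1169}{2}} = \frac{1}{\frac{10345}{2}} = \frac{2}{10345}$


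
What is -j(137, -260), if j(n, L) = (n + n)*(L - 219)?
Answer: 131246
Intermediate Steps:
j(n, L) = 2*n*(-219 + L) (j(n, L) = (2*n)*(-219 + L) = 2*n*(-219 + L))
-j(137, -260) = -2*137*(-219 - 260) = -2*137*(-479) = -1*(-131246) = 131246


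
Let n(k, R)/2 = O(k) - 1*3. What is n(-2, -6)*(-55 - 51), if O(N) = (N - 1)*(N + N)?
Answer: -1908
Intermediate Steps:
O(N) = 2*N*(-1 + N) (O(N) = (-1 + N)*(2*N) = 2*N*(-1 + N))
n(k, R) = -6 + 4*k*(-1 + k) (n(k, R) = 2*(2*k*(-1 + k) - 1*3) = 2*(2*k*(-1 + k) - 3) = 2*(-3 + 2*k*(-1 + k)) = -6 + 4*k*(-1 + k))
n(-2, -6)*(-55 - 51) = (-6 + 4*(-2)*(-1 - 2))*(-55 - 51) = (-6 + 4*(-2)*(-3))*(-106) = (-6 + 24)*(-106) = 18*(-106) = -1908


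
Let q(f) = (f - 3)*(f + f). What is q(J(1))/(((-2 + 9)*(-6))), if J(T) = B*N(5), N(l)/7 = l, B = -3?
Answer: -540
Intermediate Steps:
N(l) = 7*l
J(T) = -105 (J(T) = -21*5 = -3*35 = -105)
q(f) = 2*f*(-3 + f) (q(f) = (-3 + f)*(2*f) = 2*f*(-3 + f))
q(J(1))/(((-2 + 9)*(-6))) = (2*(-105)*(-3 - 105))/(((-2 + 9)*(-6))) = (2*(-105)*(-108))/((7*(-6))) = 22680/(-42) = 22680*(-1/42) = -540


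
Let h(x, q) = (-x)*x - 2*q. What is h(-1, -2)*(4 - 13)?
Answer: -27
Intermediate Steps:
h(x, q) = -x² - 2*q
h(-1, -2)*(4 - 13) = (-1*(-1)² - 2*(-2))*(4 - 13) = (-1*1 + 4)*(-9) = (-1 + 4)*(-9) = 3*(-9) = -27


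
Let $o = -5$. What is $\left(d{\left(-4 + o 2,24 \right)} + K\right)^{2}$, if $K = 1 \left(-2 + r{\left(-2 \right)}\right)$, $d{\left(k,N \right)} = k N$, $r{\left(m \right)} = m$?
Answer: $115600$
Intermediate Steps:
$d{\left(k,N \right)} = N k$
$K = -4$ ($K = 1 \left(-2 - 2\right) = 1 \left(-4\right) = -4$)
$\left(d{\left(-4 + o 2,24 \right)} + K\right)^{2} = \left(24 \left(-4 - 10\right) - 4\right)^{2} = \left(24 \left(-14\right) - 4\right)^{2} = \left(-336 - 4\right)^{2} = \left(-340\right)^{2} = 115600$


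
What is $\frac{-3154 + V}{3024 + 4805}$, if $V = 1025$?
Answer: $- \frac{2129}{7829} \approx -0.27194$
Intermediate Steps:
$\frac{-3154 + V}{3024 + 4805} = \frac{-3154 + 1025}{3024 + 4805} = - \frac{2129}{7829}$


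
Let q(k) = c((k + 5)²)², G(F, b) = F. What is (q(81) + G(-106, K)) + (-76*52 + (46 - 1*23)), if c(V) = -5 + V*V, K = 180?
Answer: 2992178724053686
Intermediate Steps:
c(V) = -5 + V²
q(k) = (-5 + (5 + k)⁴)² (q(k) = (-5 + ((k + 5)²)²)² = (-5 + ((5 + k)²)²)² = (-5 + (5 + k)⁴)²)
(q(81) + G(-106, K)) + (-76*52 + (46 - 1*23)) = ((-5 + (5 + 81)⁴)² - 106) + (-76*52 + (46 - 1*23)) = ((-5 + 86⁴)² - 106) + (-3952 + (46 - 23)) = ((-5 + 54700816)² - 106) + (-3952 + 23) = (54700811² - 106) - 3929 = (2992178724057721 - 106) - 3929 = 2992178724057615 - 3929 = 2992178724053686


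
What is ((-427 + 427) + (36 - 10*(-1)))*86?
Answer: 3956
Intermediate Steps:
((-427 + 427) + (36 - 10*(-1)))*86 = (0 + (36 + 10))*86 = (0 + 46)*86 = 46*86 = 3956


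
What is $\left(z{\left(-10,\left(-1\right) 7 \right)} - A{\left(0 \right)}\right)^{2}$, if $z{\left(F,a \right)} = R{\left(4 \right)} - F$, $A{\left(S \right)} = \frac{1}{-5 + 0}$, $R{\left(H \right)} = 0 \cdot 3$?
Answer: $\frac{2601}{25} \approx 104.04$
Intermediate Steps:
$R{\left(H \right)} = 0$
$A{\left(S \right)} = - \frac{1}{5}$ ($A{\left(S \right)} = \frac{1}{-5} = - \frac{1}{5}$)
$z{\left(F,a \right)} = - F$ ($z{\left(F,a \right)} = 0 - F = - F$)
$\left(z{\left(-10,\left(-1\right) 7 \right)} - A{\left(0 \right)}\right)^{2} = \left(\left(-1\right) \left(-10\right) - - \frac{1}{5}\right)^{2} = \left(10 + \frac{1}{5}\right)^{2} = \left(\frac{51}{5}\right)^{2} = \frac{2601}{25}$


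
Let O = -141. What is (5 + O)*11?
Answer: -1496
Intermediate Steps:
(5 + O)*11 = (5 - 141)*11 = -136*11 = -1496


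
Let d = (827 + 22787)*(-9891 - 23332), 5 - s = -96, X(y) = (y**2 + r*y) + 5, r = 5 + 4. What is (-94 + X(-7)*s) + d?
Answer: -784528925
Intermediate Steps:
r = 9
X(y) = 5 + y**2 + 9*y (X(y) = (y**2 + 9*y) + 5 = 5 + y**2 + 9*y)
s = 101 (s = 5 - 1*(-96) = 5 + 96 = 101)
d = -784527922 (d = 23614*(-33223) = -784527922)
(-94 + X(-7)*s) + d = (-94 + (5 + (-7)**2 + 9*(-7))*101) - 784527922 = (-94 + (5 + 49 - 63)*101) - 784527922 = (-94 - 9*101) - 784527922 = (-94 - 909) - 784527922 = -1003 - 784527922 = -784528925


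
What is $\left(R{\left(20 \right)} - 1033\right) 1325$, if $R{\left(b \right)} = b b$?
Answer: $-838725$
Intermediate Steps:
$R{\left(b \right)} = b^{2}$
$\left(R{\left(20 \right)} - 1033\right) 1325 = \left(20^{2} - 1033\right) 1325 = \left(400 - 1033\right) 1325 = \left(-633\right) 1325 = -838725$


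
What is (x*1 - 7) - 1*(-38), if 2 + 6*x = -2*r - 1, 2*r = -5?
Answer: 94/3 ≈ 31.333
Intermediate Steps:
r = -5/2 (r = (½)*(-5) = -5/2 ≈ -2.5000)
x = ⅓ (x = -⅓ + (-2*(-5/2) - 1)/6 = -⅓ + (5 - 1)/6 = -⅓ + (⅙)*4 = -⅓ + ⅔ = ⅓ ≈ 0.33333)
(x*1 - 7) - 1*(-38) = ((⅓)*1 - 7) - 1*(-38) = (⅓ - 7) + 38 = -20/3 + 38 = 94/3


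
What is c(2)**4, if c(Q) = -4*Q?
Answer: 4096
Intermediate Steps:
c(2)**4 = (-4*2)**4 = (-8)**4 = 4096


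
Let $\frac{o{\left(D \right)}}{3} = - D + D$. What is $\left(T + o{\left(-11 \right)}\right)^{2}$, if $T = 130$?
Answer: $16900$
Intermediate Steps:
$o{\left(D \right)} = 0$ ($o{\left(D \right)} = 3 \left(- D + D\right) = 3 \cdot 0 = 0$)
$\left(T + o{\left(-11 \right)}\right)^{2} = \left(130 + 0\right)^{2} = 130^{2} = 16900$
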